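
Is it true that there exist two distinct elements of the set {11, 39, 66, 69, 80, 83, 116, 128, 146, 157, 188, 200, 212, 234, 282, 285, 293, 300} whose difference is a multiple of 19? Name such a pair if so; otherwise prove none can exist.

Two integers differ by a multiple of 19 exactly when they have the same residue mod 19. The residues are 11↦11, 39↦1, 66↦9, 69↦12, 80↦4, 83↦7, 116↦2, 128↦14, 146↦13, 157↦5, 188↦17, 200↦10, 212↦3, 234↦6, 282↦16, 285↦0, 293↦8, 300↦15.
All 18 residues are distinct, so no two elements differ by a multiple of 19.

No such pair exists.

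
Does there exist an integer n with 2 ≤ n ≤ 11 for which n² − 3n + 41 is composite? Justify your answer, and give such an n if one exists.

n = 10

At n = 10: 10² − 3·10 + 41 = 111 = 3·37, which is composite.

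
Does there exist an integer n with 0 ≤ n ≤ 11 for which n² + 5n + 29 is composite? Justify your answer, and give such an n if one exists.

At n = 4: 4² + 5·4 + 29 = 65 = 5·13, which is composite.

n = 4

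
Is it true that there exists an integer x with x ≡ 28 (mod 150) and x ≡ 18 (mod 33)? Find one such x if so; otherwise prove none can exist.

Reduce both congruences modulo 3, which divides 150 and 33: they say x ≡ 28 (mod 3) and x ≡ 18 (mod 3).
But 28 mod 3 = 1 while 18 mod 3 = 0, a contradiction.
So no integer satisfies both congruences.

There is no such integer.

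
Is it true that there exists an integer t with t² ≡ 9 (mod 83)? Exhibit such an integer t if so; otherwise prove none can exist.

t = 3

Take t = 3. Then 3² = 9, and since 0 ≤ 9 < 83 this is already reduced: 3² ≡ 9 (mod 83).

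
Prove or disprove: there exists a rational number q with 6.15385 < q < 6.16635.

q = 117/19

Multiplying by 19: 19·6.15385 = 116.92315 and 19·6.16635 = 117.16065, so the integer 117 lies strictly between them.
Hence 117/19 is a rational number with 6.15385 < 117/19 < 6.16635.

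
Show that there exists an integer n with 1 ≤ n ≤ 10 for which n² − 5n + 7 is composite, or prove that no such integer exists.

n = 7

At n = 7: 7² − 5·7 + 7 = 21 = 3·7, which is composite.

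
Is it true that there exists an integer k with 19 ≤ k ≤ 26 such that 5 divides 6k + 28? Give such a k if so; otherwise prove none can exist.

k = 22 works, since 6·22 + 28 = 160 = 32·5.

k = 22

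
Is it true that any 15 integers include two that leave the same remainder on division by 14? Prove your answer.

There are exactly 14 possible remainders on division by 14.
Placing 15 integers into 14 classes, some class receives at least two — say a and b.
So a and b have equal remainders mod 14, which is exactly what was to be shown.

True.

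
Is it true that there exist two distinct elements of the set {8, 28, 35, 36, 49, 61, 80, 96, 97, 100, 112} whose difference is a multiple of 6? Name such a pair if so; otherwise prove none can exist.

The pair (8, 80) works.

Reduce each element mod 6: 8↦2, 28↦4, 35↦5, 36↦0, 49↦1, 61↦1, 80↦2, 96↦0, 97↦1, 100↦4, 112↦4. The residue 2 repeats (at 8 and 80), and 80 − 8 = 72 = 12·6.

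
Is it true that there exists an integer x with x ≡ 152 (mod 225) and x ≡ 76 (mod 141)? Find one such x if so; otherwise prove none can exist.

No such integer exists.

gcd(225, 141) = 3. If x ≡ 152 (mod 225) and x ≡ 76 (mod 141), then x ≡ 152 (mod 3) and x ≡ 76 (mod 3).
These are incompatible: 152 − 76 = 76 is not divisible by 3.
So no integer satisfies both congruences.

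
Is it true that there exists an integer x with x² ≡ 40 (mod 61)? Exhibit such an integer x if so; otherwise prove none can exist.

No, no such integer exists.

61 is prime, so by Euler's criterion 40 is a square mod 61 iff 40^((61−1)/2) = 40^30 ≡ 1 (mod 61).
Repeated squaring mod 61: 40^2 = 1600 ≡ 14; 40^4 ≡ 14² = 196 ≡ 13; 40^8 ≡ 13² = 169 ≡ 47; 40^16 ≡ 47² = 2209 ≡ 13.
Since 30 = 16 + 8 + 4 + 2, 40^30 ≡ 13 · 47 · 13 · 14; multiplying out mod 61: 13·47 = 611 ≡ 1, then 1·13 = 13 ≡ 13, then 13·14 = 182 ≡ 60. Thus 40^30 ≡ 60 ≡ −1 (mod 61).
By Euler's criterion 40 is a quadratic non-residue mod 61: no x satisfies x² ≡ 40 (mod 61).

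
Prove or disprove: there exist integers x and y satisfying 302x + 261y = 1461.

Since gcd(302, 261) = 1, every integer is an integer combination of 302 and 261.
Run the Euclidean algorithm on 302 and 261: 302 = 1·261 + 41, 261 = 6·41 + 15, 41 = 2·15 + 11, 15 = 1·11 + 4, 11 = 2·4 + 3, 4 = 1·3 + 1, 3 = 3·1 + 0.
Back-substituting, 1 = 4 − 1·3 = 4 − (11 − 2·4) = −11 + 3·4 = −11 + 3·(15 − 1·11) = 3·15 − 4·11 = 3·15 − 4·(41 − 2·15) = −4·41 + 11·15 = −4·41 + 11·(261 − 6·41) = 11·261 − 70·41 = 11·261 − 70·(302 − 1·261) = −70·302 + 81·261; that is, 302·(-70) + 261·81 = 1.
Times 1461: 302·(-102270) + 261·118341 = 1461, so (-102270, 118341) solves it.
The general solution is x = -102270 + 261k, y = 118341 − 302k; taking k = 392 gives the smaller pair x = 42, y = -43.
Check: 302·42 + 261·(-43) = 12684 − 11223 = 1461. ✓

x = 42, y = -43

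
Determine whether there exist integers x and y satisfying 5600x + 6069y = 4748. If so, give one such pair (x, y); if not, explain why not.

There are no such integers.

Both 5600 and 6069 are divisible by gcd(5600, 6069) = 7, hence so is any combination 5600x + 6069y.
But 4748 = 7·678 + 2, so 7 ∤ 4748.
Hence no integers x, y satisfy the equation.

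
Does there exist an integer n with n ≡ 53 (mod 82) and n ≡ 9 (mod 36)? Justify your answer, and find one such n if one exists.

The moduli are not coprime: gcd(82, 36) = 2. Compatibility requires 2 ∣ (9 − 53) = -44, which holds, so solutions exist.
Put n = 53 + 82t, so we need 82t ≡ 28 (mod 36), equivalently (divide by 2) 41t ≡ 14 (mod 18).
41 ≡ 5 (mod 18), so this reads 5t ≡ 14 (mod 18). To invert 5 modulo 18: 18 = 3·5 + 3, 5 = 1·3 + 2, 3 = 1·2 + 1, 2 = 2·1 + 0, and unwinding, 1 = 3 − 1·2 = 3 − (5 − 1·3) = −5 + 2·3 = −5 + 2·(18 − 3·5) = 2·18 − 7·5. Thus 5⁻¹ ≡ -7 ≡ 11 (mod 18).
Multiplying by 11: t ≡ 11·14 = 154 ≡ 10 (mod 18).
Then n = 53 + 82·10 = 873.
Check: 873 mod 82 = 53, 873 mod 36 = 9. ✓

n = 873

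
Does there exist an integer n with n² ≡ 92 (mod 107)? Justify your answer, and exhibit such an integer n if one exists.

Take n = 78. Then 78² = 6084 = 56·107 + 92, so 78² ≡ 92 (mod 107).

n = 78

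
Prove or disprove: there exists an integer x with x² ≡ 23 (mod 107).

Take x = 39. Then 39² = 1521 = 14·107 + 23, so 39² ≡ 23 (mod 107).

x = 39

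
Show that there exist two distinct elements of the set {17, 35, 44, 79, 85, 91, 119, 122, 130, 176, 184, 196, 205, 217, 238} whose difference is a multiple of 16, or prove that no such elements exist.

Reduce each element modulo 16: 17↦1, 35↦3, 44↦12, 79↦15, 85↦5, 91↦11, 119↦7, 122↦10, 130↦2, 176↦0, 184↦8, 196↦4, 205↦13, 217↦9, 238↦14.
No residue repeats among the 15 elements, so no pair has difference ≡ 0 (mod 16).

There is no such pair.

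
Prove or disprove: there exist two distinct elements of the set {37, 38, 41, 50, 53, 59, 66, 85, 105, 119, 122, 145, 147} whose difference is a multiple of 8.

37 mod 8 = 5 and 53 mod 8 = 5, so 53 − 37 = 16 = 2·8.

Yes: 37 and 53.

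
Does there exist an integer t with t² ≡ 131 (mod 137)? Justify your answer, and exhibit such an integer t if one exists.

No, no such integer exists.

Apply Euler's criterion with the prime 137: 131 is a quadratic residue iff 131^68 ≡ 1 (mod 137), and a non-residue iff it is ≡ −1.
Squaring successively (mod 137): 131^2 = 17161 ≡ 36; 131^4 ≡ 36² = 1296 ≡ 63; 131^8 ≡ 63² = 3969 ≡ 133; 131^16 ≡ 133² = 17689 ≡ 16; 131^32 ≡ 16² = 256 ≡ 119; 131^64 ≡ 119² = 14161 ≡ 50.
Since 68 = 64 + 4, 131^68 ≡ 50 · 63; multiplying out mod 137: 50·63 = 3150 ≡ 136. Thus 131^68 ≡ 136 ≡ −1 (mod 137).
The value −1 means 131 is a non-residue modulo 137, so t² ≡ 131 (mod 137) is impossible.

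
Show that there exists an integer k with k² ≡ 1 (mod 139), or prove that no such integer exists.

k = 1

Take k = 1. Then 1² = 1, and since 0 ≤ 1 < 139 this is already reduced: 1² ≡ 1 (mod 139).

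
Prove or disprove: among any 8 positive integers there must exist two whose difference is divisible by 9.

No; for instance {38, 39, 40, 41, 42, 43, 44, 45} is a counterexample.

Consider the 8 integers 38, 39, …, 45. They lie in distinct residue classes modulo 9, since 8 ≤ 9.
The differences between them range over 1, …, 7, none of which is divisible by 9.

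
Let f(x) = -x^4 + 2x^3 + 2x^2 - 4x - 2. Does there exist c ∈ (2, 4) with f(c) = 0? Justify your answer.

The endpoint values f(2) = -2 and f(4) = -114 are both negative. Claim: f(x) < 0 for every x in (2, 4).
Shift to the endpoint 2: with x = 2 + u (0 < u < 2), one computes f(2 + u) = -u^4 - 6u^3 - 10u^2 - 4u - 2.
All 5 nonzero coefficients of this polynomial in u are negative; hence for u > 0 the value is a sum of negative terms (the constant -2 among them).
So f is strictly negative on (2, 4); no root exists in the interval.

No such root exists.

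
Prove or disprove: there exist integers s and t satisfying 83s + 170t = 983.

83 and 170 are coprime, so 83s + 170t ranges over all of ℤ.
Euclidean algorithm: 170 = 2·83 + 4, 83 = 20·4 + 3, 4 = 1·3 + 1, 3 = 3·1 + 0.
Working back up the chain: 1 = 4 − 1·3 = 4 − (83 − 20·4) = −83 + 21·4 = −83 + 21·(170 − 2·83) = 21·170 − 43·83. So 83·(-43) + 170·21 = 1.
Scaling by 983 gives the particular solution (s, t) = (-42269, 20643).
Adding 249·170 to s and subtracting 249·83 from t gives the tidier solution (61, -24).
Indeed 83·61 + 170·(-24) = 5063 − 4080 = 983.

s = 61, t = -24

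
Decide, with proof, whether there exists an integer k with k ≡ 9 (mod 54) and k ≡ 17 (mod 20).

k = 117

The moduli are not coprime: gcd(54, 20) = 2. Compatibility requires 2 ∣ (17 − 9) = 8, which holds, so solutions exist.
List candidates k ≡ 9 (mod 54): 9, 63, 117. Modulo 20 these are 9, 3, 17; 117 gives 17 as required.
Indeed 117 ≡ 9 (mod 54) and 117 ≡ 17 (mod 20).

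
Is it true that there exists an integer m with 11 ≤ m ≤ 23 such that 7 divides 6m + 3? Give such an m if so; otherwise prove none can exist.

Try m = 17: 6·17 + 3 = 105 = 15·7, which is divisible by 7.

m = 17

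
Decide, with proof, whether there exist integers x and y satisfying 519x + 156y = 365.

Any value of 519x + 156y is a multiple of gcd(519, 156) = 3.
However 365 leaves remainder 2 on division by 3.
Therefore 519x + 156y = 365 has no solution in integers.

No, no such integers exist.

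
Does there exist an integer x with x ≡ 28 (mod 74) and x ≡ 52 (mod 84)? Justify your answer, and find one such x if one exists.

The moduli are not coprime: gcd(74, 84) = 2. Compatibility requires 2 ∣ (52 − 28) = 24, which holds, so solutions exist.
The integers ≡ 28 (mod 74) are 28, 102, 176, 250, 324, 398, 472, …; their remainders mod 84 are 28, 18, 8, 82, 72, 62, 52, so x = 472 is the first that is ≡ 52 (mod 84).
Verify: 472 = 6·74 + 28 and 472 = 5·84 + 52. ✓

x = 472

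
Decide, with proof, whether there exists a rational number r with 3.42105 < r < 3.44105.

r = 24/7

Scale by 7: the interval becomes (23.94735, 24.08735), which contains the integer 24.
So r = 24/7 works: it is a ratio of integers, and dividing 7·3.42105 < 24 < 7·3.44105 through by 7 gives 3.42105 < 24/7 < 3.44105.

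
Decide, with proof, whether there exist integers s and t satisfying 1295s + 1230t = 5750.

Since gcd(1295, 1230) = 5 and 5750 = 5·1150, Bézout's identity guarantees a solution.
Dividing through by 5 reduces the equation to 259s + 246t = 1150.
Run the Euclidean algorithm on 259 and 246: 259 = 1·246 + 13, 246 = 18·13 + 12, 13 = 1·12 + 1, 12 = 12·1 + 0.
Unwinding: 1 = 13 − 1·12 = 13 − (246 − 18·13) = −246 + 19·13 = −246 + 19·(259 − 1·246) = 19·259 − 20·246, i.e. 259·19 + 246·(-20) = 1.
Multiplying through by 1150: s = 19·1150 = 21850, t = (-20)·1150 = -23000 is a solution.
Subtracting 88·246 from s and adding 88·259 to t gives the tidier solution (202, -208).
Indeed 1295·202 + 1230·(-208) = 261590 − 255840 = 5750.

s = 202, t = -208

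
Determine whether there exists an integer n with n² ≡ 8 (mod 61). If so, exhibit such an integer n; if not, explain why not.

Apply Euler's criterion with the prime 61: 8 is a quadratic residue iff 8^30 ≡ 1 (mod 61), and a non-residue iff it is ≡ −1.
Squaring successively (mod 61): 8^2 = 64 ≡ 3; 8^4 ≡ 3² = 9 ≡ 9; 8^8 ≡ 9² = 81 ≡ 20; 8^16 ≡ 20² = 400 ≡ 34.
Since 30 = 16 + 8 + 4 + 2, 8^30 ≡ 34 · 20 · 9 · 3; multiplying out mod 61: 34·20 = 680 ≡ 9, then 9·9 = 81 ≡ 20, then 20·3 = 60 ≡ 60. Thus 8^30 ≡ 60 ≡ −1 (mod 61).
By Euler's criterion 8 is a quadratic non-residue mod 61: no n satisfies n² ≡ 8 (mod 61).

No, no such integer exists.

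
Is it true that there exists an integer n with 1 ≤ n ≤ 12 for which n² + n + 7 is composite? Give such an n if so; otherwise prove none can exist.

n = 4

At n = 4: 4² + 4 + 7 = 27 = 3·9, which is composite.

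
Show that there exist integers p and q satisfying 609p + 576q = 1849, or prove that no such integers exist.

There are no such integers.

Any value of 609p + 576q is a multiple of gcd(609, 576) = 3.
But 1849 is not a multiple of 3 (it leaves remainder 1).
So the equation is unsolvable over ℤ.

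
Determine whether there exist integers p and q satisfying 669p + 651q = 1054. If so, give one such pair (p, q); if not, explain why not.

Both 669 and 651 are divisible by gcd(669, 651) = 3, hence so is any combination 669p + 651q.
But 1054 is not a multiple of 3 (it leaves remainder 1).
Hence no integers p, q satisfy the equation.

No, no such integers exist.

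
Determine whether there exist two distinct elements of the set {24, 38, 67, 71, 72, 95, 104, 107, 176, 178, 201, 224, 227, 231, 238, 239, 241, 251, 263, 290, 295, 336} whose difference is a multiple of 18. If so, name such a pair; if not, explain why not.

Reduce each element mod 18: 24↦6, 38↦2, 67↦13, 71↦17, 72↦0, 95↦5, 104↦14, 107↦17, 176↦14, 178↦16, 201↦3, 224↦8, 227↦11, 231↦15, 238↦4, 239↦5, 241↦7, 251↦17, 263↦11, 290↦2, 295↦7, 336↦12. The residue 2 repeats (at 38 and 290), and 290 − 38 = 252 = 14·18.

The pair (38, 290) works.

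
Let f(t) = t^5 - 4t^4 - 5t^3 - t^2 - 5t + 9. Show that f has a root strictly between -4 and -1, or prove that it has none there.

Yes, f has a root in the interval.

f(-4) = -1715 and f(-1) = 13, which have opposite signs.
f is continuous everywhere (it is a polynomial), in particular on [-4, -1].
By the Intermediate Value Theorem, f takes the value 0 somewhere in the open interval.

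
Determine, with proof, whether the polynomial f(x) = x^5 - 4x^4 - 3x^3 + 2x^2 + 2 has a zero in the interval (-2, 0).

f(-2) = -62 and f(0) = 2, which have opposite signs.
Since f is a polynomial it is continuous on [-2, 0].
By the Intermediate Value Theorem, f takes the value 0 somewhere in the open interval.

Yes, f has a root in the interval.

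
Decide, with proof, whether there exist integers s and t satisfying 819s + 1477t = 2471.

s = 205, t = -112

Every value of 819s + 1477t is a multiple of gcd(819, 1477) = 7; since 7 ∣ 2471, solutions exist.
Dividing through by 7 reduces the equation to 117s + 211t = 353.
Run the Euclidean algorithm on 211 and 117: 211 = 1·117 + 94, 117 = 1·94 + 23, 94 = 4·23 + 2, 23 = 11·2 + 1, 2 = 2·1 + 0.
Unwinding: 1 = 23 − 11·2 = 23 − 11·(94 − 4·23) = −11·94 + 45·23 = −11·94 + 45·(117 − 1·94) = 45·117 − 56·94 = 45·117 − 56·(211 − 1·117) = −56·211 + 101·117, i.e. 117·101 + 211·(-56) = 1.
Multiplying through by 353: s = 101·353 = 35653, t = (-56)·353 = -19768 is a solution.
The general solution is s = 35653 + 211k, t = -19768 − 117k; taking k = -168 gives the smaller pair s = 205, t = -112.
Indeed 819·205 + 1477·(-112) = 167895 − 165424 = 2471.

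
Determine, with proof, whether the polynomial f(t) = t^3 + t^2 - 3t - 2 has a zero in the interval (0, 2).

f(0) = -2 and f(2) = 4, which have opposite signs.
f is continuous everywhere (it is a polynomial), in particular on [0, 2].
By the Intermediate Value Theorem f must vanish at some point of (0, 2).

Such a root exists.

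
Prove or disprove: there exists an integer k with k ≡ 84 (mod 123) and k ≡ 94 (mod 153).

There is no such integer.

gcd(123, 153) = 3. If k ≡ 84 (mod 123) and k ≡ 94 (mod 153), then k ≡ 84 (mod 3) and k ≡ 94 (mod 3).
These are incompatible: 84 − 94 = -10 is not divisible by 3.
Hence the system has no solution.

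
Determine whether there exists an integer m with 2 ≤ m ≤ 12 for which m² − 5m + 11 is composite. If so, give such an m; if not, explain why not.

m = 11

At m = 11: 11² − 5·11 + 11 = 77 = 7·11, which is composite.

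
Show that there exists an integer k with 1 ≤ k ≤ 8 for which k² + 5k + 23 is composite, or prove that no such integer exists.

The values for k = 1, 2, …, 8 are 29, 37, 47, 59, 73, 89, 107, 127, and each of these is prime.
So no value in the range makes the expression composite.

No, no such integer k in that range exists.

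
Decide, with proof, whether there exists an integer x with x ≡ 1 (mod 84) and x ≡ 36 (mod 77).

x = 421

Here gcd(84, 77) = 7, and both 1 and 36 leave remainder 1 mod 7, so the system is consistent.
Step through x = 1, 1 + 84, 1 + 2·84, …: the values 1, 85, 169, 253, 337, 421 reduce mod 77 to 1, 8, 15, 22, 29, 36. The value 421 hits 36.
Indeed 421 ≡ 1 (mod 84) and 421 ≡ 36 (mod 77).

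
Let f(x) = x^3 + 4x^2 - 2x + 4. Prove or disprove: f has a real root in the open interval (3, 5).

f(3) = 61 and f(5) = 219, both positive, so a sign-change argument is unavailable; we show f keeps this sign on the whole interval.
Shift to the endpoint 3: with x = 3 + u (0 < u < 2), one computes f(3 + u) = u^3 + 13u^2 + 49u + 61.
The nonzero coefficients here are all positive, so for u > 0 every term is positive (or zero), and the constant term 61 is strictly positive.
Therefore f(x) > 0 throughout (3, 5), and f has no zero there.

No.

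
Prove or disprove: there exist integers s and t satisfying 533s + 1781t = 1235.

s = 9, t = -2

Every value of 533s + 1781t is a multiple of gcd(533, 1781) = 13; since 13 ∣ 1235, solutions exist.
Dividing through by 13 reduces the equation to 41s + 137t = 95.
Dividing repeatedly: 137 = 3·41 + 14, 41 = 2·14 + 13, 14 = 1·13 + 1, 13 = 13·1 + 0.
Working back up the chain: 1 = 14 − 1·13 = 14 − (41 − 2·14) = −41 + 3·14 = −41 + 3·(137 − 3·41) = 3·137 − 10·41. So 41·(-10) + 137·3 = 1.
Multiplying through by 95: s = (-10)·95 = -950, t = 3·95 = 285 is a solution.
The general solution is s = -950 + 137k, t = 285 − 41k; taking k = 7 gives the smaller pair s = 9, t = -2.
Indeed 533·9 + 1781·(-2) = 4797 − 3562 = 1235.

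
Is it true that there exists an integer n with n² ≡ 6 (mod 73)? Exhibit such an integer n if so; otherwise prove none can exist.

n = 15

n = 15 works: 15² = 225, and 225 − 6 = 219 = 3·73.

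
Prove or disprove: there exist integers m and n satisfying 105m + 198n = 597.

gcd(105, 198) = 3, and 3 divides 597, so integer solutions exist.
Dividing through by 3 reduces the equation to 35m + 66n = 199.
Euclidean algorithm: 66 = 1·35 + 31, 35 = 1·31 + 4, 31 = 7·4 + 3, 4 = 1·3 + 1, 3 = 3·1 + 0.
Unwinding: 1 = 4 − 1·3 = 4 − (31 − 7·4) = −31 + 8·4 = −31 + 8·(35 − 1·31) = 8·35 − 9·31 = 8·35 − 9·(66 − 1·35) = −9·66 + 17·35, i.e. 35·17 + 66·(-9) = 1.
Scaling by 199 gives the particular solution (m, n) = (3383, -1791).
The general solution is m = 3383 + 66k, n = -1791 − 35k; taking k = -51 gives the smaller pair m = 17, n = -6.
Indeed 105·17 + 198·(-6) = 1785 − 1188 = 597.

m = 17, n = -6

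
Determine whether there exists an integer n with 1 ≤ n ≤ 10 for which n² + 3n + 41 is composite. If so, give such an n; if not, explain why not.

At n = 6: 6² + 3·6 + 41 = 95 = 5·19, which is composite.

n = 6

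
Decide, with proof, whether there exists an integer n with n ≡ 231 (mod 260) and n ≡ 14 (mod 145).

Reduce both congruences modulo 5, which divides 260 and 145: they say n ≡ 231 (mod 5) and n ≡ 14 (mod 5).
However 231 ≡ 1 and 14 ≡ 4 (mod 5), and 1 ≠ 4.
So no integer satisfies both congruences.

No such integer exists.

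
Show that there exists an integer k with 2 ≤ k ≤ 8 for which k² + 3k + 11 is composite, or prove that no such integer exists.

k = 7

At k = 7: 7² + 3·7 + 11 = 81 = 3·27, which is composite.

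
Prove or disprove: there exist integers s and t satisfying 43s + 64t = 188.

43 and 64 are coprime, so 43s + 64t ranges over all of ℤ.
Dividing repeatedly: 64 = 1·43 + 21, 43 = 2·21 + 1, 21 = 21·1 + 0.
Back-substituting, 1 = 43 − 2·21 = 43 − 2·(64 − 1·43) = −2·64 + 3·43; that is, 43·3 + 64·(-2) = 1.
Scaling by 188 gives the particular solution (s, t) = (564, -376).
Shifting by a multiple of (64, −43) keeps it a solution: s = 564 − 8·64 = 52, t = -376 + 8·43 = -32.
Check: 43·52 + 64·(-32) = 2236 − 2048 = 188. ✓

s = 52, t = -32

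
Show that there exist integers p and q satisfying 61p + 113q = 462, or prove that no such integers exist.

61 and 113 are coprime, so 61p + 113q ranges over all of ℤ.
Dividing repeatedly: 113 = 1·61 + 52, 61 = 1·52 + 9, 52 = 5·9 + 7, 9 = 1·7 + 2, 7 = 3·2 + 1, 2 = 2·1 + 0.
Back-substituting, 1 = 7 − 3·2 = 7 − 3·(9 − 1·7) = −3·9 + 4·7 = −3·9 + 4·(52 − 5·9) = 4·52 − 23·9 = 4·52 − 23·(61 − 1·52) = −23·61 + 27·52 = −23·61 + 27·(113 − 1·61) = 27·113 − 50·61; that is, 61·(-50) + 113·27 = 1.
Times 462: 61·(-23100) + 113·12474 = 462, so (-23100, 12474) solves it.
Adding 205·113 to p and subtracting 205·61 from q gives the tidier solution (65, -31).
Indeed 61·65 + 113·(-31) = 3965 − 3503 = 462.

p = 65, q = -31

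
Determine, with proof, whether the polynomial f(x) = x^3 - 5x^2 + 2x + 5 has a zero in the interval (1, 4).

f(1) = 3 and f(4) = -3, which have opposite signs.
As a polynomial, f is continuous on every closed interval.
By the Intermediate Value Theorem, f takes the value 0 somewhere in the open interval.

Yes, f has a root in the interval.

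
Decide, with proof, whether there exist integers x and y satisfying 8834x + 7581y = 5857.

Both 8834 and 7581 are divisible by gcd(8834, 7581) = 7, hence so is any combination 8834x + 7581y.
But 5857 = 7·836 + 5, so 7 ∤ 5857.
Therefore 8834x + 7581y = 5857 has no solution in integers.

No such integers exist.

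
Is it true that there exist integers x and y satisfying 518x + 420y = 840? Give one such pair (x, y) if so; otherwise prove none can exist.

Since gcd(518, 420) = 14 and 840 = 14·60, Bézout's identity guarantees a solution.
Dividing through by 14 reduces the equation to 37x + 30y = 60.
Run the Euclidean algorithm on 37 and 30: 37 = 1·30 + 7, 30 = 4·7 + 2, 7 = 3·2 + 1, 2 = 2·1 + 0.
Unwinding: 1 = 7 − 3·2 = 7 − 3·(30 − 4·7) = −3·30 + 13·7 = −3·30 + 13·(37 − 1·30) = 13·37 − 16·30, i.e. 37·13 + 30·(-16) = 1.
Multiplying through by 60: x = 13·60 = 780, y = (-16)·60 = -960 is a solution.
The general solution is x = 780 + 30k, y = -960 − 37k; taking k = -26 gives the smaller pair x = 0, y = 2.
Indeed 518·0 + 420·2 = 0 + 840 = 840.

x = 0, y = 2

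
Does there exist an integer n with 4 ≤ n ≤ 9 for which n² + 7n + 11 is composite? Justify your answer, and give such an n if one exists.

n = 4

At n = 4: 4² + 7·4 + 11 = 55 = 5·11, which is composite.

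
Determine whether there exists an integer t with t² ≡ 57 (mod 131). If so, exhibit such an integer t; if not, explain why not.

There is no such integer.

Apply Euler's criterion with the prime 131: 57 is a quadratic residue iff 57^65 ≡ 1 (mod 131), and a non-residue iff it is ≡ −1.
Repeated squaring mod 131: 57^2 = 3249 ≡ 105; 57^4 ≡ 105² = 11025 ≡ 21; 57^8 ≡ 21² = 441 ≡ 48; 57^16 ≡ 48² = 2304 ≡ 77; 57^32 ≡ 77² = 5929 ≡ 34; 57^64 ≡ 34² = 1156 ≡ 108.
Since 65 = 64 + 1, 57^65 ≡ 108 · 57; multiplying out mod 131: 108·57 = 6156 ≡ 130. Thus 57^65 ≡ 130 ≡ −1 (mod 131).
The value −1 means 57 is a non-residue modulo 131, so t² ≡ 57 (mod 131) is impossible.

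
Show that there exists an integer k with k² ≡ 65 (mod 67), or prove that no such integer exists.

k = 47

k = 47 works: 47² = 2209, and 2209 − 65 = 2144 = 32·67.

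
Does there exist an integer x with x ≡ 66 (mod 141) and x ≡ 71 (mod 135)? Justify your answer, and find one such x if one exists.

gcd(141, 135) = 3. If x ≡ 66 (mod 141) and x ≡ 71 (mod 135), then x ≡ 66 (mod 3) and x ≡ 71 (mod 3).
These are incompatible: 66 − 71 = -5 is not divisible by 3.
So no integer satisfies both congruences.

There is no such integer.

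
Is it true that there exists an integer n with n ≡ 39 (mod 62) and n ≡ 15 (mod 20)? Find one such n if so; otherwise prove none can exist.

The moduli are not coprime: gcd(62, 20) = 2. Compatibility requires 2 ∣ (15 − 39) = -24, which holds, so solutions exist.
Put n = 39 + 62t, so we need 62t ≡ 16 (mod 20), equivalently (divide by 2) 31t ≡ 8 (mod 10).
31 ≡ 1 (mod 10), so this reads 1t ≡ 8 (mod 10). So t ≡ 8 (mod 10).
Then n = 39 + 62·8 = 535.
Verify: 535 = 8·62 + 39 and 535 = 26·20 + 15. ✓

n = 535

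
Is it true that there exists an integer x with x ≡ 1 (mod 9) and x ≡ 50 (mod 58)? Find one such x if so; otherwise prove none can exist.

Since 9 and 58 share no common factor, CRT says the pair of congruences has a solution (unique mod 522).
Any solution of the first congruence is x = 1 + 9t; substituting into the second, 9t ≡ 50 − 1 ≡ 49 (mod 58).
Invert 9 mod 58 by the Euclidean algorithm: 58 = 6·9 + 4, 9 = 2·4 + 1, 4 = 4·1 + 0; back-substituting, 1 = 9 − 2·4 = 9 − 2·(58 − 6·9) = −2·58 + 13·9. Hence 9·13 ≡ 1, so 9⁻¹ ≡ 13 (mod 58).
Therefore t ≡ 13·49 = 637 ≡ 57 (mod 58).
With t = 57: x = 1 + 9·57 = 514.
Check: 514 mod 9 = 1, 514 mod 58 = 50. ✓

x = 514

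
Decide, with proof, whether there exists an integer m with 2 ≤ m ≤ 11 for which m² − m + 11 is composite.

m = 11

At m = 11: 11² − 11 + 11 = 121 = 11·11, which is composite.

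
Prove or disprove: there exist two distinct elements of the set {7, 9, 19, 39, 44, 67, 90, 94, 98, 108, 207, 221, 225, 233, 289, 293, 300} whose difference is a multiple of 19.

There is no such pair.

Two integers differ by a multiple of 19 exactly when they have the same residue mod 19. The residues are 7↦7, 9↦9, 19↦0, 39↦1, 44↦6, 67↦10, 90↦14, 94↦18, 98↦3, 108↦13, 207↦17, 221↦12, 225↦16, 233↦5, 289↦4, 293↦8, 300↦15.
All 17 residues are distinct, so no two elements differ by a multiple of 19.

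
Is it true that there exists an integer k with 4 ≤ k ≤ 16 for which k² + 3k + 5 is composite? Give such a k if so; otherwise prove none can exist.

At k = 7: 7² + 3·7 + 5 = 75 = 3·25, which is composite.

k = 7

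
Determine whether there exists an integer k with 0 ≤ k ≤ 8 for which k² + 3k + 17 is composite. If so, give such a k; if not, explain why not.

At k = 7: 7² + 3·7 + 17 = 87 = 3·29, which is composite.

k = 7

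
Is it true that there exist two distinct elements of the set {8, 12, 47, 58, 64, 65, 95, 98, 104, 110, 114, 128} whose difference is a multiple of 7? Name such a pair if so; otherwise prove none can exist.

Both 8 and 64 leave remainder 1 on division by 7; their difference 56 = 8·7 is a multiple of 7.

8 and 64 are such a pair.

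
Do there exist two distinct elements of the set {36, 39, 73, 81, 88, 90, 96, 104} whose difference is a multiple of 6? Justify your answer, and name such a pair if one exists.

Both 36 and 90 leave remainder 0 on division by 6; their difference 54 = 9·6 is a multiple of 6.

Yes: 36 and 90.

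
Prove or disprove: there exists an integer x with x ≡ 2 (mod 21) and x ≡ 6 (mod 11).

x = 149

gcd(21, 11) = 1, so the Chinese Remainder Theorem guarantees exactly one residue class mod 231 satisfying both.
Any solution of the first congruence is x = 2 + 21t; substituting into the second, 21t ≡ 6 − 2 ≡ 4 (mod 11).
21 ≡ 10 (mod 11), so this reads 10t ≡ 4 (mod 11). To invert 10 modulo 11: 11 = 1·10 + 1, 10 = 10·1 + 0, and unwinding, 1 = 11 − 1·10. Thus 10⁻¹ ≡ -1 ≡ 10 (mod 11).
Therefore t ≡ 10·4 = 40 ≡ 7 (mod 11).
Taking t = 7 gives x = 2 + 21·7 = 149.
Indeed 149 ≡ 2 (mod 21) and 149 ≡ 6 (mod 11).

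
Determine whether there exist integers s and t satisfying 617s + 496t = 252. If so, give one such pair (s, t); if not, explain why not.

s = 412, t = -512

617 and 496 are coprime, so 617s + 496t ranges over all of ℤ.
Run the Euclidean algorithm on 617 and 496: 617 = 1·496 + 121, 496 = 4·121 + 12, 121 = 10·12 + 1, 12 = 12·1 + 0.
Unwinding: 1 = 121 − 10·12 = 121 − 10·(496 − 4·121) = −10·496 + 41·121 = −10·496 + 41·(617 − 1·496) = 41·617 − 51·496, i.e. 617·41 + 496·(-51) = 1.
Multiplying through by 252: s = 41·252 = 10332, t = (-51)·252 = -12852 is a solution.
Shifting by a multiple of (496, −617) keeps it a solution: s = 10332 − 20·496 = 412, t = -12852 + 20·617 = -512.
Check: 617·412 + 496·(-512) = 254204 − 253952 = 252. ✓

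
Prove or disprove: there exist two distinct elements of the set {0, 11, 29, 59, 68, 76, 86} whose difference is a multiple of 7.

Reduce each element modulo 7: 0↦0, 11↦4, 29↦1, 59↦3, 68↦5, 76↦6, 86↦2.
All 7 residues are distinct, so no two elements differ by a multiple of 7.

There is no such pair.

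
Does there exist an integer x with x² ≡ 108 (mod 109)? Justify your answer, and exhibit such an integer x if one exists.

Take x = 76. Then 76² = 5776 = 52·109 + 108, so 76² ≡ 108 (mod 109).

x = 76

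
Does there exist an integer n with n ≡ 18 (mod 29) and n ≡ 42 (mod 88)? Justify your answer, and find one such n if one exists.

gcd(29, 88) = 1, so the Chinese Remainder Theorem guarantees exactly one residue class mod 2552 satisfying both.
Any solution of the first congruence is n = 18 + 29t; substituting into the second, 29t ≡ 42 − 18 ≡ 24 (mod 88).
Note 29·85 = 2465 ≡ 1 (mod 88) (as 2465 − 1 = 28·88), so 29⁻¹ ≡ 85.
Therefore t ≡ 85·24 = 2040 ≡ 16 (mod 88).
With t = 16: n = 18 + 29·16 = 482.
Verify: 482 = 16·29 + 18 and 482 = 5·88 + 42. ✓

n = 482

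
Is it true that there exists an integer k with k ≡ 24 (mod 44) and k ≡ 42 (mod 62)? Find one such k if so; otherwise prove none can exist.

The moduli are not coprime: gcd(44, 62) = 2. Compatibility requires 2 ∣ (42 − 24) = 18, which holds, so solutions exist.
Write k = 24 + 44t. Then 44t ≡ 42 − 24 ≡ 18 (mod 62); dividing through by 2 gives 22t ≡ 9 (mod 31).
Invert 22 mod 31 by the Euclidean algorithm: 31 = 1·22 + 9, 22 = 2·9 + 4, 9 = 2·4 + 1, 4 = 4·1 + 0; back-substituting, 1 = 9 − 2·4 = 9 − 2·(22 − 2·9) = −2·22 + 5·9 = −2·22 + 5·(31 − 1·22) = 5·31 − 7·22. Hence 22·(-7) ≡ 1, so 22⁻¹ ≡ -7 ≡ 24 (mod 31).
Multiplying by 24: t ≡ 24·9 = 216 ≡ 30 (mod 31).
Then k = 24 + 44·30 = 1344.
Indeed 1344 ≡ 24 (mod 44) and 1344 ≡ 42 (mod 62).

k = 1344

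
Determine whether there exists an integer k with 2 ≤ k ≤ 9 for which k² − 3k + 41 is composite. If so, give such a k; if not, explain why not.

k = 8

At k = 8: 8² − 3·8 + 41 = 81 = 3·27, which is composite.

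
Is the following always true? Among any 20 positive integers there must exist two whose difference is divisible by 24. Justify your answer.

No; for instance {56, 57, 58, 59, 60, 61, 62, 63, 64, 65, 66, 67, 68, 69, 70, 71, 72, 73, 74, 75} is a counterexample.

Consider the 20 integers 56, 57, …, 75. They lie in distinct residue classes modulo 24, since 20 ≤ 24.
No two share a residue, so no pair has difference divisible by 24; the claim fails for this set.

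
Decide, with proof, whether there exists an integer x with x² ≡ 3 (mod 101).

There is no such integer.

Apply Euler's criterion with the prime 101: 3 is a quadratic residue iff 3^50 ≡ 1 (mod 101), and a non-residue iff it is ≡ −1.
Squaring successively (mod 101): 3^2 = 9 ≡ 9; 3^4 ≡ 9² = 81 ≡ 81; 3^8 ≡ 81² = 6561 ≡ 97; 3^16 ≡ 97² = 9409 ≡ 16; 3^32 ≡ 16² = 256 ≡ 54.
Since 50 = 32 + 16 + 2, 3^50 ≡ 54 · 16 · 9; multiplying out mod 101: 54·16 = 864 ≡ 56, then 56·9 = 504 ≡ 100. Thus 3^50 ≡ 100 ≡ −1 (mod 101).
By Euler's criterion 3 is a quadratic non-residue mod 101: no x satisfies x² ≡ 3 (mod 101).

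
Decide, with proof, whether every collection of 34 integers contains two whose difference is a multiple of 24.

Yes, this is always true.

Each integer lies in one of the 24 residue classes modulo 24.
With 34 integers and only 24 classes, the pigeonhole principle forces two of them, say a and b, into the same class.
Then a ≡ b (mod 24), i.e. 24 ∣ (a − b).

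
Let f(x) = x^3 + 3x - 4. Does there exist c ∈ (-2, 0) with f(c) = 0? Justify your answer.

No.

Evaluate at the endpoints: f(-2) = -18, f(0) = -4 — same sign (negative).
f'(x) = 3x^2 + 3 has discriminant 0² − 4·3·3 = -36 < 0, so f' has no real roots and is positive for every real x.
So f is strictly increasing; between -2 and 0 its values lie between f(-2) = -18 and f(0) = -4, all negative. Therefore f has no root in (-2, 0).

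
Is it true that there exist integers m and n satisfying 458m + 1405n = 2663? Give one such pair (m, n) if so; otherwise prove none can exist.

m = 966, n = -313

458 and 1405 are coprime, so 458m + 1405n ranges over all of ℤ.
Euclidean algorithm: 1405 = 3·458 + 31, 458 = 14·31 + 24, 31 = 1·24 + 7, 24 = 3·7 + 3, 7 = 2·3 + 1, 3 = 3·1 + 0.
Unwinding: 1 = 7 − 2·3 = 7 − 2·(24 − 3·7) = −2·24 + 7·7 = −2·24 + 7·(31 − 1·24) = 7·31 − 9·24 = 7·31 − 9·(458 − 14·31) = −9·458 + 133·31 = −9·458 + 133·(1405 − 3·458) = 133·1405 − 408·458, i.e. 458·(-408) + 1405·133 = 1.
Scaling by 2663 gives the particular solution (m, n) = (-1086504, 354179).
Shifting by a multiple of (1405, −458) keeps it a solution: m = -1086504 + 774·1405 = 966, n = 354179 − 774·458 = -313.
Check: 458·966 + 1405·(-313) = 442428 − 439765 = 2663. ✓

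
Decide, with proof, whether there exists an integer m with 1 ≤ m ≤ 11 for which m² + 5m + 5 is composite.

At m = 10: 10² + 5·10 + 5 = 155 = 5·31, which is composite.

m = 10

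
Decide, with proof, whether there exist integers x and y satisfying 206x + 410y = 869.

There are no such integers.

Any value of 206x + 410y is a multiple of gcd(206, 410) = 2.
However 869 leaves remainder 1 on division by 2.
Therefore 206x + 410y = 869 has no solution in integers.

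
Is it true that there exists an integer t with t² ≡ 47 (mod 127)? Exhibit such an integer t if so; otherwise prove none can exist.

t = 89

Take t = 89. Then 89² = 7921 = 62·127 + 47, so 89² ≡ 47 (mod 127).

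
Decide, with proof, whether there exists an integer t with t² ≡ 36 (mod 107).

t = 101

t = 101 works: 101² = 10201, and 10201 − 36 = 10165 = 95·107.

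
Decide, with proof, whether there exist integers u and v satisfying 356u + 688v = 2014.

No such integers exist.

gcd(356, 688) = 4, so every integer of the form 356u + 688v is a multiple of 4.
However 2014 leaves remainder 2 on division by 4.
Therefore 356u + 688v = 2014 has no solution in integers.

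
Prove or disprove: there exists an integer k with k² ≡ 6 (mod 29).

k = 21 works: 21² = 441, and 441 − 6 = 435 = 15·29.

k = 21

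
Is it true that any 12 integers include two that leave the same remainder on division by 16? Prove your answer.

Try 12 consecutive integers, 60, 61, …, 71. Their remainders mod 16 are 12, 13, 14, 15, 0, 1, 2, 3, 4, 5, 6, 7 — pairwise different, as any 12 ≤ 16 consecutive integers have distinct residues.
Hence this collection has no pair with equal remainders mod 16, disproving the claim.

No; for instance {60, 61, 62, 63, 64, 65, 66, 67, 68, 69, 70, 71} is a counterexample.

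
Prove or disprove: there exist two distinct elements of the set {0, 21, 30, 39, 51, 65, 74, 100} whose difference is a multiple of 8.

No such pair exists.

Residues mod 8: 0↦0, 21↦5, 30↦6, 39↦7, 51↦3, 65↦1, 74↦2, 100↦4.
These 8 residues are pairwise different, hence no difference of two elements is divisible by 8.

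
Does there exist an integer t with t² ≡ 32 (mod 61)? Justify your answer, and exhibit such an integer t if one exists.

There is no such integer.

Apply Euler's criterion with the prime 61: 32 is a quadratic residue iff 32^30 ≡ 1 (mod 61), and a non-residue iff it is ≡ −1.
Squaring successively (mod 61): 32^2 = 1024 ≡ 48; 32^4 ≡ 48² = 2304 ≡ 47; 32^8 ≡ 47² = 2209 ≡ 13; 32^16 ≡ 13² = 169 ≡ 47.
Since 30 = 16 + 8 + 4 + 2, 32^30 ≡ 47 · 13 · 47 · 48; multiplying out mod 61: 47·13 = 611 ≡ 1, then 1·47 = 47 ≡ 47, then 47·48 = 2256 ≡ 60. Thus 32^30 ≡ 60 ≡ −1 (mod 61).
The value −1 means 32 is a non-residue modulo 61, so t² ≡ 32 (mod 61) is impossible.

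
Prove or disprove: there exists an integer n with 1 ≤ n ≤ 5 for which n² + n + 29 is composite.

At n = 4: 4² + 4 + 29 = 49 = 7·7, which is composite.

n = 4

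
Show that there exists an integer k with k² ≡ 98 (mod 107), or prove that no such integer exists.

107 is prime, so by Euler's criterion 98 is a square mod 107 iff 98^((107−1)/2) = 98^53 ≡ 1 (mod 107).
Repeated squaring mod 107: 98^2 = 9604 ≡ 81; 98^4 ≡ 81² = 6561 ≡ 34; 98^8 ≡ 34² = 1156 ≡ 86; 98^16 ≡ 86² = 7396 ≡ 13; 98^32 ≡ 13² = 169 ≡ 62.
Since 53 = 32 + 16 + 4 + 1, 98^53 ≡ 62 · 13 · 34 · 98; multiplying out mod 107: 62·13 = 806 ≡ 57, then 57·34 = 1938 ≡ 12, then 12·98 = 1176 ≡ 106. Thus 98^53 ≡ 106 ≡ −1 (mod 107).
By Euler's criterion 98 is a quadratic non-residue mod 107: no k satisfies k² ≡ 98 (mod 107).

No such integer exists.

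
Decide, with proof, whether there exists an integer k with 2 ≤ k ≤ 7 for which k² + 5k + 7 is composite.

k = 7

At k = 7: 7² + 5·7 + 7 = 91 = 7·13, which is composite.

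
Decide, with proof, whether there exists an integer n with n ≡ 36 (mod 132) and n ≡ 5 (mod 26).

Both moduli are multiples of 2 = gcd(132, 26), so any solution would satisfy n ≡ 36 and n ≡ 5 modulo 2 simultaneously.
But 36 mod 2 = 0 while 5 mod 2 = 1, a contradiction.
Hence the system has no solution.

There is no such integer.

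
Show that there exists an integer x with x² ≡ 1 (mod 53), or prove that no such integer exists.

x = 52 works: 52² = 2704, and 2704 − 1 = 2703 = 51·53.

x = 52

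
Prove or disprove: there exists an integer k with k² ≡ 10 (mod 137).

No, no such integer exists.

137 is prime, so by Euler's criterion 10 is a square mod 137 iff 10^((137−1)/2) = 10^68 ≡ 1 (mod 137).
Squaring successively (mod 137): 10^2 = 100 ≡ 100; 10^4 ≡ 100² = 10000 ≡ 136; 10^8 ≡ 136² = 18496 ≡ 1; 10^16 ≡ 1² = 1 ≡ 1; 10^32 ≡ 1² = 1 ≡ 1; 10^64 ≡ 1² = 1 ≡ 1.
Since 68 = 64 + 4, 10^68 ≡ 1 · 136; multiplying out mod 137: 1·136 = 136 ≡ 136. Thus 10^68 ≡ 136 ≡ −1 (mod 137).
The value −1 means 10 is a non-residue modulo 137, so k² ≡ 10 (mod 137) is impossible.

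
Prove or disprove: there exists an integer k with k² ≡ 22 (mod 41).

There is no such integer.

Apply Euler's criterion with the prime 41: 22 is a quadratic residue iff 22^20 ≡ 1 (mod 41), and a non-residue iff it is ≡ −1.
Repeated squaring mod 41: 22^2 = 484 ≡ 33; 22^4 ≡ 33² = 1089 ≡ 23; 22^8 ≡ 23² = 529 ≡ 37; 22^16 ≡ 37² = 1369 ≡ 16.
Since 20 = 16 + 4, 22^20 ≡ 16 · 23; multiplying out mod 41: 16·23 = 368 ≡ 40. Thus 22^20 ≡ 40 ≡ −1 (mod 41).
By Euler's criterion 22 is a quadratic non-residue mod 41: no k satisfies k² ≡ 22 (mod 41).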